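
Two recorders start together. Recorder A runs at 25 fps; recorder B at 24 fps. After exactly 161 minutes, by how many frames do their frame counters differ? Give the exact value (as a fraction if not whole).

161 min = 9660 s.
A emits 25 × 9660 = 241500 frames; B emits 24 × 9660 = 231840.
Difference = 9660 frames; B is behind A.

9660 frames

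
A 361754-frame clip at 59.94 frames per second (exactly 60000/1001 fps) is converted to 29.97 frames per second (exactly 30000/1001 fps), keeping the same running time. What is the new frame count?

Target frames = source frames × (target rate / source rate) = 361754 × (30000/1001)/(60000/1001) = 361754 × 1/2 = 180877.

180877 frames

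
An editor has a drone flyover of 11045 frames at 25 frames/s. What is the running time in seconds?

Running time = 11045 / (25) = 441.8 s.

441.8 seconds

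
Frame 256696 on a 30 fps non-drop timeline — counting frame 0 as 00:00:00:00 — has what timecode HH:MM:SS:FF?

256696 ÷ 30 = 8556 full seconds, remainder 16 frames.
8556 s = 2 h 22 min 36 s.
Timecode: 02:22:36:16.

02:22:36:16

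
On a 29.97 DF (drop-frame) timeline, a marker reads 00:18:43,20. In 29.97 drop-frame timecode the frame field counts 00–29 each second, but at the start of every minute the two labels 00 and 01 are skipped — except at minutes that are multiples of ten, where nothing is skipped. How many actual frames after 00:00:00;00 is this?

Complete 10-minute blocks: 1, each 17982 frames → 17982.
Remaining 8 whole minutes in the current block: 1800 + 7 × 1798 = 14386 frames.
Within the current minute: 43 × 30 + 20 − 2 = 1308 (labels ;00/;01 skipped at this minute). Total = 17982 + 14386 + 1308 = 33676.

33676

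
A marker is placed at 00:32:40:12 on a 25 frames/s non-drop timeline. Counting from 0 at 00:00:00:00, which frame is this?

49012

Total seconds to the label: (0 × 3600 + 32 × 60 + 40) = 1960.
Frame index = 1960 × 25 + 12 = 49012.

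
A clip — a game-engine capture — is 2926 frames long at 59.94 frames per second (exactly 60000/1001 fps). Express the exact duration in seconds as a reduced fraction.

Running time = 2926 ÷ (60000/1001) = 2926 × 1001/60000 = 1464463/30000 s.

1464463/30000 seconds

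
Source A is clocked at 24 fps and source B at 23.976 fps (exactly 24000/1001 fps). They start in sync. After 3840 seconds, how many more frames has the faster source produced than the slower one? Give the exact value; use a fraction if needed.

A emits 24 × 3840 = 92160 frames; B emits 24000/1001 × 3840 = 92160000/1001.
Difference = 92160/1001 frames (≈ 92.0679); B is behind A.

92160/1001 frames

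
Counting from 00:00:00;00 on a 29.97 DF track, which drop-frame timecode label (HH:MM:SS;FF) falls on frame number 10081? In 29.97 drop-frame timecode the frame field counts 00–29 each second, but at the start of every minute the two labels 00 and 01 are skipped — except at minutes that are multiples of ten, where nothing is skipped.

Each 10-minute DF block holds 10 × 60 × 30 − 9 × 2 = 17982 frames. 10081 ÷ 17982 → 0 full blocks, remainder 10081.
Within the partial block the first minute is 1800 frames and each further minute 1798, so 5 further minute boundaries passed. Total skipped labels = 18 × 0 + 2 × 5 = 10.
Non-drop label index = 10081 + 10 = 10091; at 30 labels/s that is 00:05:36:11, i.e. DF 00:05:36;11.

00:05:36;11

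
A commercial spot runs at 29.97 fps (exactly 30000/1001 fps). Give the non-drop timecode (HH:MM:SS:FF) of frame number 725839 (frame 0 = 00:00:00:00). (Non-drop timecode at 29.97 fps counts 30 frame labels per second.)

725839 ÷ 30 = 24194 full seconds, remainder 19 frames.
24194 s = 6 h 43 min 14 s.
Timecode: 06:43:14:19.

06:43:14:19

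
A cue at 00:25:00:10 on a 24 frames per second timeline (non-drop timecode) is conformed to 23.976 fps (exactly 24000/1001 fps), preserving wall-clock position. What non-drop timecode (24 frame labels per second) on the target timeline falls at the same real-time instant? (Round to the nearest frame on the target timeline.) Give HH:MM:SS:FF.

00:24:58:22

Source frame index: (0×3600 + 25×60 + 0) × 24 + 10 = 36010.
Real time: 36010 / (24) = 18005/12 s.
Target frame: (18005/12) × (24000/1001) = 2770000/77 ≈ 35974.026 → 35974.
At 24 labels/s: frame 35974 → 00:24:58:22.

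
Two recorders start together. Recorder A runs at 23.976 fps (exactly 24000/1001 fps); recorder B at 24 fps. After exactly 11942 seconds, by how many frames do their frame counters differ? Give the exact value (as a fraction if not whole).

40944/143 frames

A emits 24000/1001 × 11942 = 40944000/143 frames; B emits 24 × 11942 = 286608.
Difference = 40944/143 frames (≈ 286.3217); B is ahead of A.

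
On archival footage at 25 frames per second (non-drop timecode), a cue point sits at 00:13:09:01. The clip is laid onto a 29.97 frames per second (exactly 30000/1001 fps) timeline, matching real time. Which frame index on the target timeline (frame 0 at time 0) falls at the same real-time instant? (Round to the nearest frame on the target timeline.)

frame 23648

Source frame index: (0×3600 + 13×60 + 9) × 25 + 1 = 19726.
Real time: 19726 / (25) = 19726/25 s.
Target frame: (19726/25) × (30000/1001) = 3381600/143 ≈ 23647.552 → 23648.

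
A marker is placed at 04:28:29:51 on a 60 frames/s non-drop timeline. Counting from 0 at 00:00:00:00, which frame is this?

Total seconds to the label: (4 × 3600 + 28 × 60 + 29) = 16109.
Frame index = 16109 × 60 + 51 = 966591.

frame 966591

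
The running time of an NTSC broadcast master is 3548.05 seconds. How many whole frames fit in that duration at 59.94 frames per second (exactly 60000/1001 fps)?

Frames = 3548.05 × 60000/1001 = 19353000/91 ≈ 212670.3297.
Complete frames: 212670.

212670 frames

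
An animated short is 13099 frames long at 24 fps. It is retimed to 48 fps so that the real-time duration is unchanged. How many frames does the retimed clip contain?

Frames at target rate = 13099 × (48) / (24) = 26198.

26198 frames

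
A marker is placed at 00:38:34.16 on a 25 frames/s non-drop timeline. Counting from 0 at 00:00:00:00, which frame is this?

Total seconds to the label: (0 × 3600 + 38 × 60 + 34) = 2314.
Frame index = 2314 × 25 + 16 = 57866.

frame 57866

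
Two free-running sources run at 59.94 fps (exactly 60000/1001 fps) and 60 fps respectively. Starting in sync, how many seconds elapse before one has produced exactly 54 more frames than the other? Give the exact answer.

900.9 seconds

The gap grows by |60 − 60000/1001| = 60/1001 frames per second.
Time for a 54-frame gap: 54 ÷ (60/1001) = 900.9 s.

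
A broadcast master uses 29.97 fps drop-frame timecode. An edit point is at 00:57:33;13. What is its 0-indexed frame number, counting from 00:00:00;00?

As if non-drop at 30 labels/s: (0 × 3600 + 57 × 60 + 33) × 30 + 13 = 103603.
Minute boundaries passed: 57; those not divisible by 10: 57 − 5 = 52; dropped labels = 2 × 52 = 104.
Actual frame index = 103603 − 104 = 103499.

103499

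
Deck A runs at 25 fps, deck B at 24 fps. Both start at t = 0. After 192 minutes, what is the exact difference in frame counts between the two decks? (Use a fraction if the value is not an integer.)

11520 frames

192 min = 11520 s.
A emits 25 × 11520 = 288000 frames; B emits 24 × 11520 = 276480.
Difference = 11520 frames; B is behind A.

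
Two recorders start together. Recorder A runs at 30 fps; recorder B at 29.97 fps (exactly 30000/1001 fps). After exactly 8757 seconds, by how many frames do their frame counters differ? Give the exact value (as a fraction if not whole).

37530/143 frames

A emits 30 × 8757 = 262710 frames; B emits 30000/1001 × 8757 = 37530000/143.
Difference = 37530/143 frames (≈ 262.4476); B is behind A.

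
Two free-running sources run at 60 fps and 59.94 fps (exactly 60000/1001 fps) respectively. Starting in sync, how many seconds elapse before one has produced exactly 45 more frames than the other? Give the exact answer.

The gap grows by |60000/1001 − 60| = 60/1001 frames per second.
Time for a 45-frame gap: 45 ÷ (60/1001) = 750.75 s.

750.75 seconds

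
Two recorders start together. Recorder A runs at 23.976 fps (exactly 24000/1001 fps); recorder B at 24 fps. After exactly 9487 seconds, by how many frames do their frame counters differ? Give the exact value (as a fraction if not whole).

227688/1001 frames

A emits 24000/1001 × 9487 = 227688000/1001 frames; B emits 24 × 9487 = 227688.
Difference = 227688/1001 frames (≈ 227.4605); B is ahead of A.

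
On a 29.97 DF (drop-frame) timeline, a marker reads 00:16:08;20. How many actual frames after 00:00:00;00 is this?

29030

Complete 10-minute blocks: 1, each 17982 frames → 17982.
Remaining 6 whole minutes in the current block: 1800 + 5 × 1798 = 10790 frames.
Within the current minute: 8 × 30 + 20 − 2 = 258 (labels ;00/;01 skipped at this minute). Total = 17982 + 10790 + 258 = 29030.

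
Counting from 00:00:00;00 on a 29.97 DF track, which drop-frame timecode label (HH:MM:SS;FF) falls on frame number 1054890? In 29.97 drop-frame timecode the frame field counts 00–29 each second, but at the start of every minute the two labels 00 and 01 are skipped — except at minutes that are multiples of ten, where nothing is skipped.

09:46:38;06

Ten DF minutes hold 17982 frames, so frame 1054890 lies in block 58 (frames 1042956–1060937) with 11934 frames into that block.
The block's first minute is 1800 frames and the rest 1798 each; 11934 frames reaches minute 6, so 58 × 18 + 6 × 2 = 1056 labels have been skipped so far.
Adding those back, label number 1054890 + 1056 = 1055946 at 30 labels/s is 35198 s + 6 f = 9 h 46 min 38 s frame 6, i.e. 09:46:38;06.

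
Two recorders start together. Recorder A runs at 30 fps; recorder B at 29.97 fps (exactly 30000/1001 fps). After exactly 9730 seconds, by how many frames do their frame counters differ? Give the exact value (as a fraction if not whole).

41700/143 frames

A emits 30 × 9730 = 291900 frames; B emits 30000/1001 × 9730 = 41700000/143.
Difference = 41700/143 frames (≈ 291.6084); B is behind A.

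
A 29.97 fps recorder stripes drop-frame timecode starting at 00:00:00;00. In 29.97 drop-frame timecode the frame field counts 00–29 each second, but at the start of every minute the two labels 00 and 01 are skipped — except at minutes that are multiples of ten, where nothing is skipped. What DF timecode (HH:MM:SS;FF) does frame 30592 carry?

Each 10-minute DF block holds 10 × 60 × 30 − 9 × 2 = 17982 frames. 30592 ÷ 17982 → 1 full block, remainder 12610.
Within the partial block the first minute is 1800 frames and each further minute 1798, so 7 further minute boundaries passed. Total skipped labels = 18 × 1 + 2 × 7 = 32.
Non-drop label index = 30592 + 32 = 30624; at 30 labels/s that is 00:17:00:24, i.e. DF 00:17:00;24.

00:17:00;24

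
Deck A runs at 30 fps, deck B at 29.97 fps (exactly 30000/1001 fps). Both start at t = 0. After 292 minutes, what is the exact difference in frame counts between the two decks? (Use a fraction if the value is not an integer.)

292 min = 17520 s.
A emits 30 × 17520 = 525600 frames; B emits 30000/1001 × 17520 = 525600000/1001.
Difference = 525600/1001 frames (≈ 525.0749); B is behind A.

525600/1001 frames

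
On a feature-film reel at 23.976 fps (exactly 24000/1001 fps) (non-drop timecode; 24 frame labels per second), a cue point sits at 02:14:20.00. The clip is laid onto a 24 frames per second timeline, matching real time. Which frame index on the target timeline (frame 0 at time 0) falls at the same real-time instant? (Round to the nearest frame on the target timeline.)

frame 193633

Source frame index: (2×3600 + 14×60 + 20) × 24 + 0 = 193440.
Real time: 193440 / (24000/1001) = 403403/50 s.
Target frame: (403403/50) × (24) = 4840836/25 ≈ 193633.440 → 193633.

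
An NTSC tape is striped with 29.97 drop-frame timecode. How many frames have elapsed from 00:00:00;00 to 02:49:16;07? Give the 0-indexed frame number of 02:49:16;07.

304381

Complete 10-minute blocks: 16, each 17982 frames → 287712.
Remaining 9 whole minutes in the current block: 1800 + 8 × 1798 = 16184 frames.
Within the current minute: 16 × 30 + 7 − 2 = 485 (labels ;00/;01 skipped at this minute). Total = 287712 + 16184 + 485 = 304381.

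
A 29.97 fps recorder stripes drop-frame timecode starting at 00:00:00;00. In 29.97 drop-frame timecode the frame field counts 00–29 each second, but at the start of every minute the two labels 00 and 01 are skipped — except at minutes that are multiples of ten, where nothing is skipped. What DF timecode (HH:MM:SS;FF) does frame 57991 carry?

Ten DF minutes hold 17982 frames, so frame 57991 lies in block 3 (frames 53946–71927) with 4045 frames into that block.
The block's first minute is 1800 frames and the rest 1798 each; 4045 frames reaches minute 2, so 3 × 18 + 2 × 2 = 58 labels have been skipped so far.
Adding those back, label number 57991 + 58 = 58049 at 30 labels/s is 1934 s + 29 f = 0 h 32 min 14 s frame 29, i.e. 00:32:14;29.

00:32:14;29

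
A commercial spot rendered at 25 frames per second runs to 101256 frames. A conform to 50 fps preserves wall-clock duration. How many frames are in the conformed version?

Frames at target rate = 101256 × (50) / (25) = 202512.

202512 frames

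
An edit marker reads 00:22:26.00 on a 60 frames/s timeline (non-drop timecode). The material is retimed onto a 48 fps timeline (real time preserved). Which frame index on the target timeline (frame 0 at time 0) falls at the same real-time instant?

frame 64608

Source frame index: (0×3600 + 22×60 + 26) × 60 + 0 = 80760.
Real time: 80760 / (60) = 1346 s.
Target frame: (1346) × (48) = 64608.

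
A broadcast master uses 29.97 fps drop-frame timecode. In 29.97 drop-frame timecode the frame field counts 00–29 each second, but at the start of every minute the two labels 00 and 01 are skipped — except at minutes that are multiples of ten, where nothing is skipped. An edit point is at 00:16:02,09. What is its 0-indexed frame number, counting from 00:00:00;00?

As if non-drop at 30 labels/s: (0 × 3600 + 16 × 60 + 2) × 30 + 9 = 28869.
Minute boundaries passed: 16; those not divisible by 10: 16 − 1 = 15; dropped labels = 2 × 15 = 30.
Actual frame index = 28869 − 30 = 28839.

28839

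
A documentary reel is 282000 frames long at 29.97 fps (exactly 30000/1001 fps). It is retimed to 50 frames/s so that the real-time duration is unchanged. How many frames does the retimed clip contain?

470470 frames

Target frames = source frames × (target rate / source rate) = 282000 × (50)/(30000/1001) = 282000 × 1001/600 = 470470.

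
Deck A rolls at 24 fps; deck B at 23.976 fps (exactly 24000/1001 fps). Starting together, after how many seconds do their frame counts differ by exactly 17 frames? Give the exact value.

17017/24 seconds

The gap grows by |24000/1001 − 24| = 24/1001 frames per second.
Time for a 17-frame gap: 17 ÷ (24/1001) = 17017/24 s.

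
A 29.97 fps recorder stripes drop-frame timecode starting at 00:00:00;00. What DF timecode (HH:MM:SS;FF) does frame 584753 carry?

Each 10-minute DF block holds 10 × 60 × 30 − 9 × 2 = 17982 frames. 584753 ÷ 17982 → 32 full blocks, remainder 9329.
Within the partial block the first minute is 1800 frames and each further minute 1798, so 5 further minute boundaries passed. Total skipped labels = 18 × 32 + 2 × 5 = 586.
Non-drop label index = 584753 + 586 = 585339; at 30 labels/s that is 05:25:11:09, i.e. DF 05:25:11;09.

05:25:11;09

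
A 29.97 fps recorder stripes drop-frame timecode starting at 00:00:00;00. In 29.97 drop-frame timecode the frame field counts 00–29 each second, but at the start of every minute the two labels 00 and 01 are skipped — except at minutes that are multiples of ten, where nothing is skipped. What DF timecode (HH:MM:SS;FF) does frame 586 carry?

Ten DF minutes hold 17982 frames, so frame 586 lies in block 0 (frames 0–17981) with 586 frames into that block.
The block's first minute is 1800 frames and the rest 1798 each; 586 frames reaches minute 0, so 0 × 18 + 0 × 2 = 0 labels have been skipped so far.
Adding those back, label number 586 + 0 = 586 at 30 labels/s is 19 s + 16 f = 0 h 0 min 19 s frame 16, i.e. 00:00:19;16.

00:00:19;16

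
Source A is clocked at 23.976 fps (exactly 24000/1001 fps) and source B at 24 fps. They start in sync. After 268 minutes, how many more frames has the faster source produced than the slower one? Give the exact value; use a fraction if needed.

268 min = 16080 s.
A emits 24000/1001 × 16080 = 385920000/1001 frames; B emits 24 × 16080 = 385920.
Difference = 385920/1001 frames (≈ 385.5345); B is ahead of A.

385920/1001 frames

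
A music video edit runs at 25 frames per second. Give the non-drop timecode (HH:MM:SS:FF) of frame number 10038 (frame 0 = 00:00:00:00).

10038 ÷ 25 = 401 full seconds, remainder 13 frames.
401 s = 0 h 6 min 41 s.
Timecode: 00:06:41:13.

00:06:41:13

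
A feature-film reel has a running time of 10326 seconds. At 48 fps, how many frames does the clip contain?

Frames = 10326 × 48 = 495648.

495648 frames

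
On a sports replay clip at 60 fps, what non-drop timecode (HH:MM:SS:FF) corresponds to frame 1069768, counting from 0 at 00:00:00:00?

1069768 ÷ 60 = 17829 full seconds, remainder 28 frames.
17829 s = 4 h 57 min 9 s.
Timecode: 04:57:09:28.

04:57:09:28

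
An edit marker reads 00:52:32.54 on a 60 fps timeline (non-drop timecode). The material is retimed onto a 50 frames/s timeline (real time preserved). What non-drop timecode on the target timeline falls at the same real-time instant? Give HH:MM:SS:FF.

Source frame index: (0×3600 + 52×60 + 32) × 60 + 54 = 189174.
Real time: 189174 / (60) = 31529/10 s.
Target frame: (31529/10) × (50) = 157645.
At 50 labels/s: frame 157645 → 00:52:32:45.

00:52:32:45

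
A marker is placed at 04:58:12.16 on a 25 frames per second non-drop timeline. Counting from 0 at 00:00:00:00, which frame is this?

frame 447316

Total seconds to the label: (4 × 3600 + 58 × 60 + 12) = 17892.
Frame index = 17892 × 25 + 16 = 447316.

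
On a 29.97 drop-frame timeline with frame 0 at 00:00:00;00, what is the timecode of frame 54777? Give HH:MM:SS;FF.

Ten DF minutes hold 17982 frames, so frame 54777 lies in block 3 (frames 53946–71927) with 831 frames into that block.
The block's first minute is 1800 frames and the rest 1798 each; 831 frames reaches minute 0, so 3 × 18 + 0 × 2 = 54 labels have been skipped so far.
Adding those back, label number 54777 + 54 = 54831 at 30 labels/s is 1827 s + 21 f = 0 h 30 min 27 s frame 21, i.e. 00:30:27;21.

00:30:27;21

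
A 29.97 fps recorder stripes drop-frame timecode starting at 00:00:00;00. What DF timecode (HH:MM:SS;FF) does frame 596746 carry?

05:31:51;12

Each 10-minute DF block holds 10 × 60 × 30 − 9 × 2 = 17982 frames. 596746 ÷ 17982 → 33 full blocks, remainder 3340.
Within the partial block the first minute is 1800 frames and each further minute 1798, so 1 further minute boundary passed. Total skipped labels = 18 × 33 + 2 × 1 = 596.
Non-drop label index = 596746 + 596 = 597342; at 30 labels/s that is 05:31:51:12, i.e. DF 05:31:51;12.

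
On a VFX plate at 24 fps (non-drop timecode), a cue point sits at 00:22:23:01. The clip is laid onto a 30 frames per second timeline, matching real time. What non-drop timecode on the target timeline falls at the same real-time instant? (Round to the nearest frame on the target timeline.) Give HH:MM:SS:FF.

00:22:23:01

Source frame index: (0×3600 + 22×60 + 23) × 24 + 1 = 32233.
Real time: 32233 / (24) = 32233/24 s.
Target frame: (32233/24) × (30) = 161165/4 ≈ 40291.250 → 40291.
At 30 labels/s: frame 40291 → 00:22:23:01.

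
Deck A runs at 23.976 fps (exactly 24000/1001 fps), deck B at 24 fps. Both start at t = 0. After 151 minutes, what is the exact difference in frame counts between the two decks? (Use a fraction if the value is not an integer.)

217440/1001 frames

151 min = 9060 s.
A emits 24000/1001 × 9060 = 217440000/1001 frames; B emits 24 × 9060 = 217440.
Difference = 217440/1001 frames (≈ 217.2228); B is ahead of A.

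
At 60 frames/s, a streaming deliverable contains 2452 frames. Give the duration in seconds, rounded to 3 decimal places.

Running time = 2452 × 1/60 = 613/15 s ≈ 40.867 s.

40.867 seconds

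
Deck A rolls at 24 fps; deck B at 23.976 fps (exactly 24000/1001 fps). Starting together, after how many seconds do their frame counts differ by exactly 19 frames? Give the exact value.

19019/24 seconds

The gap grows by |24000/1001 − 24| = 24/1001 frames per second.
Time for a 19-frame gap: 19 ÷ (24/1001) = 19019/24 s.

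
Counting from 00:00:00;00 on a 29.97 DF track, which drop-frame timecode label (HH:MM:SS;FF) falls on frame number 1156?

00:00:38;16

Each 10-minute DF block holds 10 × 60 × 30 − 9 × 2 = 17982 frames. 1156 ÷ 17982 → 0 full blocks, remainder 1156.
Within the partial block the first minute is 1800 frames and each further minute 1798, so 0 further minute boundaries passed. Total skipped labels = 18 × 0 + 2 × 0 = 0.
Non-drop label index = 1156 + 0 = 1156; at 30 labels/s that is 00:00:38:16, i.e. DF 00:00:38;16.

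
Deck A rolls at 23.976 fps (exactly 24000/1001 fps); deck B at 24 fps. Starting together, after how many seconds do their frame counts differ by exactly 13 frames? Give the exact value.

13013/24 seconds

The gap grows by |24 − 24000/1001| = 24/1001 frames per second.
Time for a 13-frame gap: 13 ÷ (24/1001) = 13013/24 s.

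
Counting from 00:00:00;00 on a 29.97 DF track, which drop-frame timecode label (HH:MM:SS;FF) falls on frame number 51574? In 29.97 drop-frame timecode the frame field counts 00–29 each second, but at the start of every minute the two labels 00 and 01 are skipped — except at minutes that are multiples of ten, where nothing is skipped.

00:28:40;26

Each 10-minute DF block holds 10 × 60 × 30 − 9 × 2 = 17982 frames. 51574 ÷ 17982 → 2 full blocks, remainder 15610.
Within the partial block the first minute is 1800 frames and each further minute 1798, so 8 further minute boundaries passed. Total skipped labels = 18 × 2 + 2 × 8 = 52.
Non-drop label index = 51574 + 52 = 51626; at 30 labels/s that is 00:28:40:26, i.e. DF 00:28:40;26.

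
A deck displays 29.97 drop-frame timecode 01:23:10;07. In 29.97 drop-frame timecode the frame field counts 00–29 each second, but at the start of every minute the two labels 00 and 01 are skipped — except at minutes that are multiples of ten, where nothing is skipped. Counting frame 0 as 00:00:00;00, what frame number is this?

149557

As if non-drop at 30 labels/s: (1 × 3600 + 23 × 60 + 10) × 30 + 7 = 149707.
Minute boundaries passed: 83; those not divisible by 10: 83 − 8 = 75; dropped labels = 2 × 75 = 150.
Actual frame index = 149707 − 150 = 149557.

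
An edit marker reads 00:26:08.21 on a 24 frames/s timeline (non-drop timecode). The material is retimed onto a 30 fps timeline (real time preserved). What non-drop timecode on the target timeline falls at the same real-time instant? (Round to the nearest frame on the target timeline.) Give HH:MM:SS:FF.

Source frame index: (0×3600 + 26×60 + 8) × 24 + 21 = 37653.
Real time: 37653 / (24) = 12551/8 s.
Target frame: (12551/8) × (30) = 188265/4 ≈ 47066.250 → 47066.
At 30 labels/s: frame 47066 → 00:26:08:26.

00:26:08:26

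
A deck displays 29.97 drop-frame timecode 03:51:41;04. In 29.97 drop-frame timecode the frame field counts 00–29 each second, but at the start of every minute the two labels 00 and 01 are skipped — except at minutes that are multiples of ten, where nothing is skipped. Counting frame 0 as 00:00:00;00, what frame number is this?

416618

Complete 10-minute blocks: 23, each 17982 frames → 413586.
Remaining 1 whole minute in the current block: 1800 + 0 × 1798 = 1800 frames.
Within the current minute: 41 × 30 + 4 − 2 = 1232 (labels ;00/;01 skipped at this minute). Total = 413586 + 1800 + 1232 = 416618.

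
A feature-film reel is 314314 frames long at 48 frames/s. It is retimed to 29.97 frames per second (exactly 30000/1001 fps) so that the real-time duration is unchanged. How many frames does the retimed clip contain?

Target frames = source frames × (target rate / source rate) = 314314 × (30000/1001)/(48) = 314314 × 625/1001 = 196250.

196250 frames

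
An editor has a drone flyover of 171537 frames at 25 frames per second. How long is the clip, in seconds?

Running time = 171537 / (25) = 6861.48 s.

6861.48 seconds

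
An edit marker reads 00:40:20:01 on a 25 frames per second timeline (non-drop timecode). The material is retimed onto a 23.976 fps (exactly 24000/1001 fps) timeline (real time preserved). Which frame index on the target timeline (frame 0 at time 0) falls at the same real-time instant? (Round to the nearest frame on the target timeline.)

Source frame index: (0×3600 + 40×60 + 20) × 25 + 1 = 60501.
Real time: 60501 / (25) = 60501/25 s.
Target frame: (60501/25) × (24000/1001) = 8297280/143 ≈ 58022.937 → 58023.

frame 58023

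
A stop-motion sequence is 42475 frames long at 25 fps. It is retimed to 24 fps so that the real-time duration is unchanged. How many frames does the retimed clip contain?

Target frames = source frames × (target rate / source rate) = 42475 × (24)/(25) = 42475 × 24/25 = 40776.

40776 frames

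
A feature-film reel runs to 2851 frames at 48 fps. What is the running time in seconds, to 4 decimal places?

Running time = 2851 × 1/48 = 2851/48 s ≈ 59.3958 s.

59.3958 seconds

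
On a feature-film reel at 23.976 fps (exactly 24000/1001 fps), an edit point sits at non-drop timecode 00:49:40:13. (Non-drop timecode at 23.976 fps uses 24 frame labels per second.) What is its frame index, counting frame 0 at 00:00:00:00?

Total seconds to the label: (0 × 3600 + 49 × 60 + 40) = 2980.
Frame index = 2980 × 24 + 13 = 71533.

71533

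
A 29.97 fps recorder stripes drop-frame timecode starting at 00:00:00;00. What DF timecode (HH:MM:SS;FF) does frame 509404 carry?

Each 10-minute DF block holds 10 × 60 × 30 − 9 × 2 = 17982 frames. 509404 ÷ 17982 → 28 full blocks, remainder 5908.
Within the partial block the first minute is 1800 frames and each further minute 1798, so 3 further minute boundaries passed. Total skipped labels = 18 × 28 + 2 × 3 = 510.
Non-drop label index = 509404 + 510 = 509914; at 30 labels/s that is 04:43:17:04, i.e. DF 04:43:17;04.

04:43:17;04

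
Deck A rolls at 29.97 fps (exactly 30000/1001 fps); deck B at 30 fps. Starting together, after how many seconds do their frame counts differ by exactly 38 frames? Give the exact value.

The gap grows by |30 − 30000/1001| = 30/1001 frames per second.
Time for a 38-frame gap: 38 ÷ (30/1001) = 19019/15 s.

19019/15 seconds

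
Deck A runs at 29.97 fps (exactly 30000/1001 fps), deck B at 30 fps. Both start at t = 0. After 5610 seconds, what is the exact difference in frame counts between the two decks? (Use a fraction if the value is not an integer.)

A emits 30000/1001 × 5610 = 15300000/91 frames; B emits 30 × 5610 = 168300.
Difference = 15300/91 frames (≈ 168.1319); B is ahead of A.

15300/91 frames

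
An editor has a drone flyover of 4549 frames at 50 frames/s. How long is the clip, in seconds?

Running time = 4549 / (50) = 90.98 s.

90.98 seconds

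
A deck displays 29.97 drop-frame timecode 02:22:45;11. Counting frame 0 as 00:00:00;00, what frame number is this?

Complete 10-minute blocks: 14, each 17982 frames → 251748.
Remaining 2 whole minutes in the current block: 1800 + 1 × 1798 = 3598 frames.
Within the current minute: 45 × 30 + 11 − 2 = 1359 (labels ;00/;01 skipped at this minute). Total = 251748 + 3598 + 1359 = 256705.

256705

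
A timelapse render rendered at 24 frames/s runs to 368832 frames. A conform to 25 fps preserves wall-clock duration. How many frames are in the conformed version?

384200 frames

Target frames = source frames × (target rate / source rate) = 368832 × (25)/(24) = 368832 × 25/24 = 384200.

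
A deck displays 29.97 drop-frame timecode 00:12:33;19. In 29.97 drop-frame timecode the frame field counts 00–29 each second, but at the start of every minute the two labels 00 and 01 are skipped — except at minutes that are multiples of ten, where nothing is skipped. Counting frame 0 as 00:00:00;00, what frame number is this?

Complete 10-minute blocks: 1, each 17982 frames → 17982.
Remaining 2 whole minutes in the current block: 1800 + 1 × 1798 = 3598 frames.
Within the current minute: 33 × 30 + 19 − 2 = 1007 (labels ;00/;01 skipped at this minute). Total = 17982 + 3598 + 1007 = 22587.

22587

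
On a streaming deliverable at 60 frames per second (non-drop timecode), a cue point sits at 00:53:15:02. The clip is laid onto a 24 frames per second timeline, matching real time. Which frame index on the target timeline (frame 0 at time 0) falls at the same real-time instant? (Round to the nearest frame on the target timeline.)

frame 76681

Source frame index: (0×3600 + 53×60 + 15) × 60 + 2 = 191702.
Real time: 191702 / (60) = 95851/30 s.
Target frame: (95851/30) × (24) = 383404/5 ≈ 76680.800 → 76681.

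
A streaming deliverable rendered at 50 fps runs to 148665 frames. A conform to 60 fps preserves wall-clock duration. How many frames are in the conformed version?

178398 frames

Target frames = source frames × (target rate / source rate) = 148665 × (60)/(50) = 148665 × 6/5 = 178398.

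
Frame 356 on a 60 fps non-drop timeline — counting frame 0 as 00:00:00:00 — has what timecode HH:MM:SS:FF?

00:00:05:56

356 ÷ 60 = 5 full seconds, remainder 56 frames.
5 s = 0 h 0 min 5 s.
Timecode: 00:00:05:56.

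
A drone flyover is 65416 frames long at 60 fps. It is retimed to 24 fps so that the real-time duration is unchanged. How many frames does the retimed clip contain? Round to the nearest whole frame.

Frames at target rate = 65416 × (24) / (60) = 130832/5 ≈ 26166.400.
Nearest whole frame: 26166.

26166 frames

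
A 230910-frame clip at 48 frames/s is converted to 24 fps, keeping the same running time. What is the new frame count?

Target frames = source frames × (target rate / source rate) = 230910 × (24)/(48) = 230910 × 1/2 = 115455.

115455 frames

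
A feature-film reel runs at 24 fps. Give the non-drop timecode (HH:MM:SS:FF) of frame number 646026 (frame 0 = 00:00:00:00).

07:28:37:18

646026 ÷ 24 = 26917 full seconds, remainder 18 frames.
26917 s = 7 h 28 min 37 s.
Timecode: 07:28:37:18.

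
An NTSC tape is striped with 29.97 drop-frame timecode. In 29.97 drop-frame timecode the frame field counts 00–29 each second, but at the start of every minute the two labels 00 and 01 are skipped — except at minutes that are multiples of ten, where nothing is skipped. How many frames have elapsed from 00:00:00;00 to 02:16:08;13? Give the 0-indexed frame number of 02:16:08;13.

Complete 10-minute blocks: 13, each 17982 frames → 233766.
Remaining 6 whole minutes in the current block: 1800 + 5 × 1798 = 10790 frames.
Within the current minute: 8 × 30 + 13 − 2 = 251 (labels ;00/;01 skipped at this minute). Total = 233766 + 10790 + 251 = 244807.

244807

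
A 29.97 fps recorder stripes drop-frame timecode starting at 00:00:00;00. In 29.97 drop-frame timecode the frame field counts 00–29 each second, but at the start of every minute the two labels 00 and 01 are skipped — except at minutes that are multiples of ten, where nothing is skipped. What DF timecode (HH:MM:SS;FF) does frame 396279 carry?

03:40:22;15

Ten DF minutes hold 17982 frames, so frame 396279 lies in block 22 (frames 395604–413585) with 675 frames into that block.
The block's first minute is 1800 frames and the rest 1798 each; 675 frames reaches minute 0, so 22 × 18 + 0 × 2 = 396 labels have been skipped so far.
Adding those back, label number 396279 + 396 = 396675 at 30 labels/s is 13222 s + 15 f = 3 h 40 min 22 s frame 15, i.e. 03:40:22;15.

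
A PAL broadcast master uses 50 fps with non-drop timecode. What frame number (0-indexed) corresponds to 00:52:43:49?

Total seconds to the label: (0 × 3600 + 52 × 60 + 43) = 3163.
Frame index = 3163 × 50 + 49 = 158199.

158199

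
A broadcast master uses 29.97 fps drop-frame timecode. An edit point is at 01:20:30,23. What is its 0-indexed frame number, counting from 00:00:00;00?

As if non-drop at 30 labels/s: (1 × 3600 + 20 × 60 + 30) × 30 + 23 = 144923.
Minute boundaries passed: 80; those not divisible by 10: 80 − 8 = 72; dropped labels = 2 × 72 = 144.
Actual frame index = 144923 − 144 = 144779.

144779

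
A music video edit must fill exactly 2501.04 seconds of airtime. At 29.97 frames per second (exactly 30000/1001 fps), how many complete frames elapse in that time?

Frames = 2501.04 × 30000/1001 = 75031200/1001 ≈ 74956.2438.
Complete frames: 74956.

74956 frames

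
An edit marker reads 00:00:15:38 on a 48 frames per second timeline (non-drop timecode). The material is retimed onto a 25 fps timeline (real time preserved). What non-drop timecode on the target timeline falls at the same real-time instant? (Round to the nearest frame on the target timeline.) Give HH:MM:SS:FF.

Source frame index: (0×3600 + 0×60 + 15) × 48 + 38 = 758.
Real time: 758 / (48) = 379/24 s.
Target frame: (379/24) × (25) = 9475/24 ≈ 394.792 → 395.
At 25 labels/s: frame 395 → 00:00:15:20.

00:00:15:20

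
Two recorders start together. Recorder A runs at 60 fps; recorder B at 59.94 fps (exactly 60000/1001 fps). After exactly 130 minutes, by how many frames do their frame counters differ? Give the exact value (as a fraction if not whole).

130 min = 7800 s.
A emits 60 × 7800 = 468000 frames; B emits 60000/1001 × 7800 = 36000000/77.
Difference = 36000/77 frames (≈ 467.5325); B is behind A.

36000/77 frames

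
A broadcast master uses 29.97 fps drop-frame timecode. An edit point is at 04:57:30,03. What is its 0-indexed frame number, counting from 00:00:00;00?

534967

As if non-drop at 30 labels/s: (4 × 3600 + 57 × 60 + 30) × 30 + 3 = 535503.
Minute boundaries passed: 297; those not divisible by 10: 297 − 29 = 268; dropped labels = 2 × 268 = 536.
Actual frame index = 535503 − 536 = 534967.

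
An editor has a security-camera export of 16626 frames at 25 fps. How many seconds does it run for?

665.04 seconds

Running time = 16626 / (25) = 665.04 s.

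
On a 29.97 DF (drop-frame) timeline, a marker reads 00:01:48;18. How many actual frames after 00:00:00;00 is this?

Complete 10-minute blocks: 0, each 17982 frames → 0.
Remaining 1 whole minute in the current block: 1800 + 0 × 1798 = 1800 frames.
Within the current minute: 48 × 30 + 18 − 2 = 1456 (labels ;00/;01 skipped at this minute). Total = 0 + 1800 + 1456 = 3256.

3256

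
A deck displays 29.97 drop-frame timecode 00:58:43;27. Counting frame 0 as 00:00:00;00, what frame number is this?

105611

Complete 10-minute blocks: 5, each 17982 frames → 89910.
Remaining 8 whole minutes in the current block: 1800 + 7 × 1798 = 14386 frames.
Within the current minute: 43 × 30 + 27 − 2 = 1315 (labels ;00/;01 skipped at this minute). Total = 89910 + 14386 + 1315 = 105611.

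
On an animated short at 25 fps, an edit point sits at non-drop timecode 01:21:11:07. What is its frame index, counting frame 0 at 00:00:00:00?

frame 121782

Total seconds to the label: (1 × 3600 + 21 × 60 + 11) = 4871.
Frame index = 4871 × 25 + 7 = 121782.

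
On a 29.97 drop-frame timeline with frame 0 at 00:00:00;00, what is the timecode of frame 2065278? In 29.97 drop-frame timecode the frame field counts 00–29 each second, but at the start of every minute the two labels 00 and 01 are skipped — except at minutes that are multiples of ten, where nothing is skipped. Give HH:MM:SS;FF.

19:08:31;16

Ten DF minutes hold 17982 frames, so frame 2065278 lies in block 114 (frames 2049948–2067929) with 15330 frames into that block.
The block's first minute is 1800 frames and the rest 1798 each; 15330 frames reaches minute 8, so 114 × 18 + 8 × 2 = 2068 labels have been skipped so far.
Adding those back, label number 2065278 + 2068 = 2067346 at 30 labels/s is 68911 s + 16 f = 19 h 8 min 31 s frame 16, i.e. 19:08:31;16.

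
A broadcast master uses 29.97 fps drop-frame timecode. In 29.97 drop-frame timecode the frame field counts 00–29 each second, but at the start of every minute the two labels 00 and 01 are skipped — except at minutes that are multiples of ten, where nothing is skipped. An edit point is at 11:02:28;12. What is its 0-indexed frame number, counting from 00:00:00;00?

Complete 10-minute blocks: 66, each 17982 frames → 1186812.
Remaining 2 whole minutes in the current block: 1800 + 1 × 1798 = 3598 frames.
Within the current minute: 28 × 30 + 12 − 2 = 850 (labels ;00/;01 skipped at this minute). Total = 1186812 + 3598 + 850 = 1191260.

1191260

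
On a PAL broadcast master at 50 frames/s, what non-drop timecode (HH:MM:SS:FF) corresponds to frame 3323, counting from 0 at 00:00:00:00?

00:01:06:23

3323 ÷ 50 = 66 full seconds, remainder 23 frames.
66 s = 0 h 1 min 6 s.
Timecode: 00:01:06:23.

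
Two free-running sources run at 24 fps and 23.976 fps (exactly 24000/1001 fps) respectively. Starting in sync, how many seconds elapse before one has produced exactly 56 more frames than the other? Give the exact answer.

The gap grows by |24000/1001 − 24| = 24/1001 frames per second.
Time for a 56-frame gap: 56 ÷ (24/1001) = 7007/3 s.

7007/3 seconds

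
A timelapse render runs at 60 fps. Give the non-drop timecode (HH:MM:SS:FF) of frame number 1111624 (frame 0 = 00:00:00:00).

1111624 ÷ 60 = 18527 full seconds, remainder 4 frames.
18527 s = 5 h 8 min 47 s.
Timecode: 05:08:47:04.

05:08:47:04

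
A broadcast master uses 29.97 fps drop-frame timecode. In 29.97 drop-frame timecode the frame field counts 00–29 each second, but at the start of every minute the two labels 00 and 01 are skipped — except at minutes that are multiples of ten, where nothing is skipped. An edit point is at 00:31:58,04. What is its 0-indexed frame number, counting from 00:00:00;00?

Complete 10-minute blocks: 3, each 17982 frames → 53946.
Remaining 1 whole minute in the current block: 1800 + 0 × 1798 = 1800 frames.
Within the current minute: 58 × 30 + 4 − 2 = 1742 (labels ;00/;01 skipped at this minute). Total = 53946 + 1800 + 1742 = 57488.

57488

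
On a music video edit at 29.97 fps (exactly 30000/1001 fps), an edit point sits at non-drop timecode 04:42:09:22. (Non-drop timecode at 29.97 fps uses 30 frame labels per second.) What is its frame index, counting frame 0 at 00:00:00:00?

Total seconds to the label: (4 × 3600 + 42 × 60 + 9) = 16929.
Frame index = 16929 × 30 + 22 = 507892.

frame 507892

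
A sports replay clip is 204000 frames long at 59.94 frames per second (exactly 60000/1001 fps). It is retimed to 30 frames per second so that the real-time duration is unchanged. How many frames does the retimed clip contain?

Target frames = source frames × (target rate / source rate) = 204000 × (30)/(60000/1001) = 204000 × 1001/2000 = 102102.

102102 frames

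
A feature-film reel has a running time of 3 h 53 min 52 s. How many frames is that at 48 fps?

673536 frames

3 h 53 min 52 s = 14032 s.
Frames = 14032 × 48 = 673536.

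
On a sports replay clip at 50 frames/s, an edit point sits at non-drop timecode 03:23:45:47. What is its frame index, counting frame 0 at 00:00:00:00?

611297

Total seconds to the label: (3 × 3600 + 23 × 60 + 45) = 12225.
Frame index = 12225 × 50 + 47 = 611297.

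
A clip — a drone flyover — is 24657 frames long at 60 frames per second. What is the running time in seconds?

Running time = 24657 / (60) = 410.95 s.

410.95 seconds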